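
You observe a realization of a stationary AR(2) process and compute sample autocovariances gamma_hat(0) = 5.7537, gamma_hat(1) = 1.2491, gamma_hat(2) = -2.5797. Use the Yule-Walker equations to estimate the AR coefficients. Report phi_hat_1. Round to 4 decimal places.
\hat\phi_{1} = 0.3300

The Yule-Walker equations for an AR(p) process read, in matrix form,
  Gamma_p phi = r_p,   with   (Gamma_p)_{ij} = gamma(|i - j|),
                       (r_p)_i = gamma(i),   i,j = 1..p.
Substitute the sample gammas (Toeplitz matrix and right-hand side of size 2):
  Gamma_p = [[5.7537, 1.2491], [1.2491, 5.7537]]
  r_p     = [1.2491, -2.5797]
Written out:
  5.7537 phi_1 + 1.2491 phi_2 = 1.2491
  1.2491 phi_1 + 5.7537 phi_2 = -2.5797
Solve by Cramer's rule:
  det = gamma(0)^2 - gamma(1)^2 = (5.7537)^2 - (1.2491)^2 = 33.10506369 - 1.56025081 = 31.54481288
  phi_hat_1 = [gamma(1) gamma(0) - gamma(1) gamma(2)] / det = [(1.2491)(5.7537) - (1.2491)(-2.5797)] / 31.54481288 = 10.40924994 / 31.54481288 = 0.33
  phi_hat_2 = [gamma(0) gamma(2) - gamma(1)^2] / det = [(5.7537)(-2.5797) - (1.2491)^2] / 31.54481288 = -16.4030707 / 31.54481288 = -0.52
So phi_hat = [0.3300, -0.5200].
Therefore phi_hat_1 = 0.3300.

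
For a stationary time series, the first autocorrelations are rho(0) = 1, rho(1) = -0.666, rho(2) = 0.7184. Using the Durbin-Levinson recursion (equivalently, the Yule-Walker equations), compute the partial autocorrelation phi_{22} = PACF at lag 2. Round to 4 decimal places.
\phi_{22} = 0.4939

The PACF at lag k is phi_{kk}, the last component of the solution
to the Yule-Walker system G_k phi = r_k where
  (G_k)_{ij} = rho(|i - j|), (r_k)_i = rho(i), i,j = 1..k.
Equivalently, Durbin-Levinson gives phi_{kk} iteratively:
  phi_{11} = rho(1)
  phi_{kk} = [rho(k) - sum_{j=1..k-1} phi_{k-1,j} rho(k-j)]
            / [1 - sum_{j=1..k-1} phi_{k-1,j} rho(j)],
  phi_{k,j} = phi_{k-1,j} - phi_{kk} phi_{k-1,k-j},  j = 1..k-1.
Step k = 1:
  phi_11 = rho(1) = -0.666.
Step k = 2:
  phi_22 = [rho(2) - phi_11 rho(1)] / [1 - phi_11 rho(1)] = [0.7184 - (-0.666)(-0.666)] / [1 - (-0.666)(-0.666)]
         = 0.274844 / 0.556444 = 0.4939.
Therefore phi_{22} = 0.4939.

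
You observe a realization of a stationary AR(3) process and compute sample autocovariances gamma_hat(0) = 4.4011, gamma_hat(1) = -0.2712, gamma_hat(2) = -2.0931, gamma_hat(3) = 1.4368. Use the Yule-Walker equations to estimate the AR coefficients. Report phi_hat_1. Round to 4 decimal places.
\hat\phi_{1} = 0.0680

The Yule-Walker equations for an AR(p) process read, in matrix form,
  Gamma_p phi = r_p,   with   (Gamma_p)_{ij} = gamma(|i - j|),
                       (r_p)_i = gamma(i),   i,j = 1..p.
Substitute the sample gammas (Toeplitz matrix and right-hand side of size 3):
  Gamma_p = [[4.4011, -0.2712, -2.0931], [-0.2712, 4.4011, -0.2712], [-2.0931, -0.2712, 4.4011]]
  r_p     = [-0.2712, -2.0931, 1.4368]
Written out (R1..R3):
  (R1) 4.4011 phi_1 - 0.2712 phi_2 - 2.0931 phi_3 = -0.2712
  (R2) -0.2712 phi_1 + 4.4011 phi_2 - 0.2712 phi_3 = -2.0931
  (R3) -2.0931 phi_1 - 0.2712 phi_2 + 4.4011 phi_3 = 1.4368
Gaussian elimination:
  R2 <- R2 - (-0.2712/4.4011) R1 = R2 - (-0.061621) R1:  4.384388 phi_2 - 0.400179 phi_3 = -2.109812
  R3 <- R3 - (-2.0931/4.4011) R1 = R3 - (-0.475586) R1:  -0.400179 phi_2 + 3.405652 phi_3 = 1.307821
  R3 <- R3 - (-0.400179/4.384388) R2 = R3 - (-0.091274) R2:  3.369126 phi_3 = 1.115251
Back-substitution:
  phi_hat_3 = 1.115251 / 3.369126 = 0.331021
  phi_hat_2 = (-2.109812 - (-0.400179)(0.331021)) / 4.384388 = -0.450997
  phi_hat_1 = (-0.2712 - (-0.2712)(-0.450997) - (-2.0931)(0.331021)) / 4.4011 = 0.068017
So phi_hat = [0.0680, -0.4510, 0.3310].
Therefore phi_hat_1 = 0.0680.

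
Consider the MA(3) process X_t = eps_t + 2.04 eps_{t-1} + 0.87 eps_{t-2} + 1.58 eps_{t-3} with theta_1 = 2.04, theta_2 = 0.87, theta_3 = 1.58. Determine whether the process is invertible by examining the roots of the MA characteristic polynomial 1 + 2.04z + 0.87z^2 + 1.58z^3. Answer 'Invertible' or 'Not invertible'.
\text{Not invertible}

The MA(q) characteristic polynomial is P(z) = 1 + 2.04z + 0.87z^2 + 1.58z^3.
Invertibility requires all roots to lie outside the unit circle, i.e. |z| > 1 for every root.
Degree 3: look for a simple real root z0 first, then factor out (1 - z/z0) and solve the remaining quadratic.
Testing z0 = -0.5: P(-0.5) = 1 + (2.04)(-0.5) + (0.87)(-0.5)^2 + (1.58)(-0.5)^3
  = 1 + (-1.02) + (0.2175) + (-0.1975) = 0.  So z_0 = -0.5 is a root, |z_0| = 0.5.
Divide out the factor (1 + 2 z) = (1 - z/z0) (since 1/z0 = -2):
  P(z) = (1 + 2 z)(1 + (0.04) z + (0.79) z^2)
  [check: z-coef 0.04 - (-2) = 2.04; z^2-coef 0.79 - (-2)(0.04) = 0.87; z^3-coef -(-2)(0.79) = 1.58.]
Remaining roots from the quadratic factor 1 + (0.04) z + (0.79) z^2:
  Set 1 + (0.04) z + (0.79) z^2 = 0, i.e. a z^2 + b z + c = 0 with a = 0.79, b = 0.04, c = 1.
  Discriminant D = b^2 - 4ac = (0.04)^2 - 4*(0.79)*1 = 0.0016 - (3.16) = -3.1584.
  D < 0, so the roots are the complex-conjugate pair z = (-b +/- i sqrt(-D)) / (2a) = -0.0253 +/- 1.1248i.
  For a conjugate pair |z|^2 = z * conj(z) = (product of roots) = c/a = 1/(0.79) = 1.265823, so |z| = sqrt(1.265823) = 1.1251 for both roots.
Moduli of all roots: 0.5000, 1.1251, 1.1251.
All moduli strictly greater than 1? No.
Verdict: Not invertible.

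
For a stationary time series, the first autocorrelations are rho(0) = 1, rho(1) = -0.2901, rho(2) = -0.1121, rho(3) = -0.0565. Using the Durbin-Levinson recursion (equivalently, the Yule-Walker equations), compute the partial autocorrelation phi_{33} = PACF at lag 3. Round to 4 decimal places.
\phi_{33} = -0.1810

The PACF at lag k is phi_{kk}, the last component of the solution
to the Yule-Walker system G_k phi = r_k where
  (G_k)_{ij} = rho(|i - j|), (r_k)_i = rho(i), i,j = 1..k.
Equivalently, Durbin-Levinson gives phi_{kk} iteratively:
  phi_{11} = rho(1)
  phi_{kk} = [rho(k) - sum_{j=1..k-1} phi_{k-1,j} rho(k-j)]
            / [1 - sum_{j=1..k-1} phi_{k-1,j} rho(j)],
  phi_{k,j} = phi_{k-1,j} - phi_{kk} phi_{k-1,k-j},  j = 1..k-1.
Step k = 1:
  phi_11 = rho(1) = -0.2901.
Step k = 2:
  phi_22 = [rho(2) - phi_11 rho(1)] / [1 - phi_11 rho(1)] = [-0.1121 - (-0.2901)(-0.2901)] / [1 - (-0.2901)(-0.2901)]
         = -0.19625801 / 0.91584199 = -0.214292.
  Update: phi_21 = phi_11 - phi_22 phi_11 = -0.2901 - (-0.214292)(-0.2901) = -0.352266.
Step k = 3:
  phi_33 = [rho(3) - phi_21 rho(2) - phi_22 rho(1)] / [1 - phi_21 rho(1) - phi_22 rho(2)]
    numerator   = -0.0565 - (-0.352266)(-0.1121) - (-0.214292)(-0.2901) = -0.15815528
    denominator = 1 - (-0.352266)(-0.2901) - (-0.214292)(-0.1121) = 0.87378538
  phi_33 = -0.15815528 / 0.87378538 = -0.181.
Therefore phi_{33} = -0.1810.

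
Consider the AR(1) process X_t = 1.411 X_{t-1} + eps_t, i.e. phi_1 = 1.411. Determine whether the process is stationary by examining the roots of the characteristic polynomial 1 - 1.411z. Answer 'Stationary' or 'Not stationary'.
\text{Not stationary}

The AR(p) characteristic polynomial is P(z) = 1 - 1.411z.
Stationarity requires all roots to lie outside the unit circle, i.e. |z| > 1 for every root.
This is linear in z: 1 + (-1.411) z = 0  =>  z = -1/(-1.411) = 0.708717,  |z| = 0.708717.
Moduli of all roots: 0.7087.
All moduli strictly greater than 1? No.
Verdict: Not stationary.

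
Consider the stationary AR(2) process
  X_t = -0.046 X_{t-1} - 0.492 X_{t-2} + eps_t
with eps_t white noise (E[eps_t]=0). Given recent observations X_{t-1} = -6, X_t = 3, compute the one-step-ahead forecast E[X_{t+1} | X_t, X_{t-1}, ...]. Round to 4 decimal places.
E[X_{t+1} \mid \mathcal F_t] = 2.8140

For an AR(p) model X_t = c + sum_i phi_i X_{t-i} + eps_t, the
one-step-ahead conditional mean is
  E[X_{t+1} | X_t, ...] = c + sum_i phi_i X_{t+1-i}.
Substitute known values:
  E[X_{t+1} | ...] = (-0.046) * (3) + (-0.492) * (-6)
                   = 2.8140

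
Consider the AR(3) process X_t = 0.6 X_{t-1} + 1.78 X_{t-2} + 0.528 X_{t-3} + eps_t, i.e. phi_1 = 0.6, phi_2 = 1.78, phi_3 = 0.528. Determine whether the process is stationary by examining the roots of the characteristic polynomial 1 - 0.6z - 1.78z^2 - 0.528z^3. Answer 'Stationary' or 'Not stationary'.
\text{Not stationary}

The AR(p) characteristic polynomial is P(z) = 1 - 0.6z - 1.78z^2 - 0.528z^3.
Stationarity requires all roots to lie outside the unit circle, i.e. |z| > 1 for every root.
Degree 3: look for a simple real root z0 first, then factor out (1 - z/z0) and solve the remaining quadratic.
Testing z0 = -1.25: P(-1.25) = 1 + (-0.6)(-1.25) + (-1.78)(-1.25)^2 + (-0.528)(-1.25)^3
  = 1 + (0.75) + (-2.78125) + (1.03125) = 0.  So z_0 = -1.25 is a root, |z_0| = 1.25.
Divide out the factor (1 + 0.8 z) = (1 - z/z0) (since 1/z0 = -0.8):
  P(z) = (1 + 0.8 z)(1 + (-1.4) z + (-0.66) z^2)
  [check: z-coef -1.4 - (-0.8) = -0.6; z^2-coef -0.66 - (-0.8)(-1.4) = -1.78; z^3-coef -(-0.8)(-0.66) = -0.528.]
Remaining roots from the quadratic factor 1 + (-1.4) z + (-0.66) z^2:
  Set 1 + (-1.4) z + (-0.66) z^2 = 0, i.e. a z^2 + b z + c = 0 with a = -0.66, b = -1.4, c = 1.
  Discriminant D = b^2 - 4ac = (-1.4)^2 - 4*(-0.66)*1 = 1.96 - (-2.64) = 4.6.
  D >= 0, so the roots are real: z = (-b +/- sqrt(D)) / (2a) = (1.4 +/- 2.144761) / (-1.32).
    z_1 = (1.4 + 2.144761) / (-1.32) = -2.6854,   |z_1| = 2.6854.
    z_2 = (1.4 - 2.144761) / (-1.32) = 0.5642,   |z_2| = 0.5642.
Moduli of all roots: 1.2500, 2.6854, 0.5642.
All moduli strictly greater than 1? No.
Verdict: Not stationary.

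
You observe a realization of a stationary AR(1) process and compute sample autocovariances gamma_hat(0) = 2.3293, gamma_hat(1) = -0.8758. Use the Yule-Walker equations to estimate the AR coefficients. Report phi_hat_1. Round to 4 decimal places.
\hat\phi_{1} = -0.3760

The Yule-Walker equations for an AR(p) process read, in matrix form,
  Gamma_p phi = r_p,   with   (Gamma_p)_{ij} = gamma(|i - j|),
                       (r_p)_i = gamma(i),   i,j = 1..p.
Substitute the sample gammas (Toeplitz matrix and right-hand side of size 1):
  Gamma_p = [[2.3293]]
  r_p     = [-0.8758]
With p = 1 this is the single equation gamma(0) phi_1 = gamma(1):
  phi_hat_1 = gamma(1) / gamma(0) = -0.8758 / 2.3293 = -0.3760.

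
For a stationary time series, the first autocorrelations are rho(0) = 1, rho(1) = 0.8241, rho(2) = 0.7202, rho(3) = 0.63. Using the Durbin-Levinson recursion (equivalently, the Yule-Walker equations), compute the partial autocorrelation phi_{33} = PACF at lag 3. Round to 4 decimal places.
\phi_{33} = 0.0221

The PACF at lag k is phi_{kk}, the last component of the solution
to the Yule-Walker system G_k phi = r_k where
  (G_k)_{ij} = rho(|i - j|), (r_k)_i = rho(i), i,j = 1..k.
Equivalently, Durbin-Levinson gives phi_{kk} iteratively:
  phi_{11} = rho(1)
  phi_{kk} = [rho(k) - sum_{j=1..k-1} phi_{k-1,j} rho(k-j)]
            / [1 - sum_{j=1..k-1} phi_{k-1,j} rho(j)],
  phi_{k,j} = phi_{k-1,j} - phi_{kk} phi_{k-1,k-j},  j = 1..k-1.
Step k = 1:
  phi_11 = rho(1) = 0.8241.
Step k = 2:
  phi_22 = [rho(2) - phi_11 rho(1)] / [1 - phi_11 rho(1)] = [0.7202 - (0.8241)(0.8241)] / [1 - (0.8241)(0.8241)]
         = 0.04105919 / 0.32085919 = 0.127966.
  Update: phi_21 = phi_11 - phi_22 phi_11 = 0.8241 - (0.127966)(0.8241) = 0.718643.
Step k = 3:
  phi_33 = [rho(3) - phi_21 rho(2) - phi_22 rho(1)] / [1 - phi_21 rho(1) - phi_22 rho(2)]
    numerator   = 0.63 - (0.718643)(0.7202) - (0.127966)(0.8241) = 0.00697628
    denominator = 1 - (0.718643)(0.8241) - (0.127966)(0.7202) = 0.31560499
  phi_33 = 0.00697628 / 0.31560499 = 0.0221.
Therefore phi_{33} = 0.0221.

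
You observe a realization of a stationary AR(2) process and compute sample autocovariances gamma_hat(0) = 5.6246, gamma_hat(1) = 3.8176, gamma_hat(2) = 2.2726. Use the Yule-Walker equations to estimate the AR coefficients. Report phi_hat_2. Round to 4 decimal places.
\hat\phi_{2} = -0.1050

The Yule-Walker equations for an AR(p) process read, in matrix form,
  Gamma_p phi = r_p,   with   (Gamma_p)_{ij} = gamma(|i - j|),
                       (r_p)_i = gamma(i),   i,j = 1..p.
Substitute the sample gammas (Toeplitz matrix and right-hand side of size 2):
  Gamma_p = [[5.6246, 3.8176], [3.8176, 5.6246]]
  r_p     = [3.8176, 2.2726]
Written out:
  5.6246 phi_1 + 3.8176 phi_2 = 3.8176
  3.8176 phi_1 + 5.6246 phi_2 = 2.2726
Solve by Cramer's rule:
  det = gamma(0)^2 - gamma(1)^2 = (5.6246)^2 - (3.8176)^2 = 31.63612516 - 14.57406976 = 17.0620554
  phi_hat_1 = [gamma(1) gamma(0) - gamma(1) gamma(2)] / det = [(3.8176)(5.6246) - (3.8176)(2.2726)] / 17.0620554 = 12.7965952 / 17.0620554 = 0.75
  phi_hat_2 = [gamma(0) gamma(2) - gamma(1)^2] / det = [(5.6246)(2.2726) - (3.8176)^2] / 17.0620554 = -1.7916038 / 17.0620554 = -0.105
So phi_hat = [0.7500, -0.1050].
Therefore phi_hat_2 = -0.1050.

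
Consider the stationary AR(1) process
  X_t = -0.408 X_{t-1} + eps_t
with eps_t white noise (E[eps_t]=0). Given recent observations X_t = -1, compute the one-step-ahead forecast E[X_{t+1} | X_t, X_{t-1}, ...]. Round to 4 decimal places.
E[X_{t+1} \mid \mathcal F_t] = 0.4080

For an AR(p) model X_t = c + sum_i phi_i X_{t-i} + eps_t, the
one-step-ahead conditional mean is
  E[X_{t+1} | X_t, ...] = c + sum_i phi_i X_{t+1-i}.
Substitute known values:
  E[X_{t+1} | ...] = (-0.408) * (-1)
                   = 0.4080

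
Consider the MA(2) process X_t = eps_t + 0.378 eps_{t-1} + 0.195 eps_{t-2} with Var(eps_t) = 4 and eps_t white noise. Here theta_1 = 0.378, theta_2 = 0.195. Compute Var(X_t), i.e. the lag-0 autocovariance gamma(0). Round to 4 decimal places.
\gamma(0) = 4.7236

For an MA(q) process X_t = eps_t + sum_i theta_i eps_{t-i} with
Var(eps_t) = sigma^2, the variance is
  gamma(0) = sigma^2 * (1 + sum_i theta_i^2).
  sum_i theta_i^2 = (0.378)^2 + (0.195)^2 = 0.142884 + 0.038025 = 0.180909.
  gamma(0) = 4 * (1 + 0.180909) = 4 * 1.180909 = 4.723636, which rounds to 4.7236.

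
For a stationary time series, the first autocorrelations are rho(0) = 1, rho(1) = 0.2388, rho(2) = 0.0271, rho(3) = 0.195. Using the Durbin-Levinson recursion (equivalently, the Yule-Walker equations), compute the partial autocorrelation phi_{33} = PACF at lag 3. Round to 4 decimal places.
\phi_{33} = 0.2080

The PACF at lag k is phi_{kk}, the last component of the solution
to the Yule-Walker system G_k phi = r_k where
  (G_k)_{ij} = rho(|i - j|), (r_k)_i = rho(i), i,j = 1..k.
Equivalently, Durbin-Levinson gives phi_{kk} iteratively:
  phi_{11} = rho(1)
  phi_{kk} = [rho(k) - sum_{j=1..k-1} phi_{k-1,j} rho(k-j)]
            / [1 - sum_{j=1..k-1} phi_{k-1,j} rho(j)],
  phi_{k,j} = phi_{k-1,j} - phi_{kk} phi_{k-1,k-j},  j = 1..k-1.
Step k = 1:
  phi_11 = rho(1) = 0.2388.
Step k = 2:
  phi_22 = [rho(2) - phi_11 rho(1)] / [1 - phi_11 rho(1)] = [0.0271 - (0.2388)(0.2388)] / [1 - (0.2388)(0.2388)]
         = -0.02992544 / 0.94297456 = -0.031735.
  Update: phi_21 = phi_11 - phi_22 phi_11 = 0.2388 - (-0.031735)(0.2388) = 0.246378.
Step k = 3:
  phi_33 = [rho(3) - phi_21 rho(2) - phi_22 rho(1)] / [1 - phi_21 rho(1) - phi_22 rho(2)]
    numerator   = 0.195 - (0.246378)(0.0271) - (-0.031735)(0.2388) = 0.1959015
    denominator = 1 - (0.246378)(0.2388) - (-0.031735)(0.0271) = 0.94202487
  phi_33 = 0.1959015 / 0.94202487 = 0.208.
Therefore phi_{33} = 0.2080.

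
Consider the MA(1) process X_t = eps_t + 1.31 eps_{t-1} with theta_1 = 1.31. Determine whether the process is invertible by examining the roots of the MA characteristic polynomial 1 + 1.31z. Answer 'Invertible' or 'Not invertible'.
\text{Not invertible}

The MA(q) characteristic polynomial is P(z) = 1 + 1.31z.
Invertibility requires all roots to lie outside the unit circle, i.e. |z| > 1 for every root.
This is linear in z: 1 + (1.31) z = 0  =>  z = -1/(1.31) = -0.763359,  |z| = 0.763359.
Moduli of all roots: 0.7634.
All moduli strictly greater than 1? No.
Verdict: Not invertible.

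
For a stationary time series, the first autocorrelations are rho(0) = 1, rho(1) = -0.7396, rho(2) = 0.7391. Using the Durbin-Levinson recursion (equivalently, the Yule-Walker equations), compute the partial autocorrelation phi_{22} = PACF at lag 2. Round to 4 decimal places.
\phi_{22} = 0.4241

The PACF at lag k is phi_{kk}, the last component of the solution
to the Yule-Walker system G_k phi = r_k where
  (G_k)_{ij} = rho(|i - j|), (r_k)_i = rho(i), i,j = 1..k.
Equivalently, Durbin-Levinson gives phi_{kk} iteratively:
  phi_{11} = rho(1)
  phi_{kk} = [rho(k) - sum_{j=1..k-1} phi_{k-1,j} rho(k-j)]
            / [1 - sum_{j=1..k-1} phi_{k-1,j} rho(j)],
  phi_{k,j} = phi_{k-1,j} - phi_{kk} phi_{k-1,k-j},  j = 1..k-1.
Step k = 1:
  phi_11 = rho(1) = -0.7396.
Step k = 2:
  phi_22 = [rho(2) - phi_11 rho(1)] / [1 - phi_11 rho(1)] = [0.7391 - (-0.7396)(-0.7396)] / [1 - (-0.7396)(-0.7396)]
         = 0.19209184 / 0.45299184 = 0.4241.
Therefore phi_{22} = 0.4241.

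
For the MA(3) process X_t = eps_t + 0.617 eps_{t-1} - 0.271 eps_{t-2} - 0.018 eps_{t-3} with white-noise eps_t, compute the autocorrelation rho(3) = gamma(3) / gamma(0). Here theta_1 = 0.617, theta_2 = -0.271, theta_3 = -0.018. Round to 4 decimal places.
\rho(3) = -0.0124

For an MA(q) process with theta_0 = 1, the autocovariance is
  gamma(k) = sigma^2 * sum_{i=0..q-k} theta_i * theta_{i+k},
and rho(k) = gamma(k) / gamma(0). Sigma^2 cancels.
  numerator   = (1)*(-0.018) = -0.018.
  denominator = (1)^2 + (0.617)^2 + (-0.271)^2 + (-0.018)^2 = 1.454454.
  rho(3) = -0.018 / 1.454454 = -0.0124.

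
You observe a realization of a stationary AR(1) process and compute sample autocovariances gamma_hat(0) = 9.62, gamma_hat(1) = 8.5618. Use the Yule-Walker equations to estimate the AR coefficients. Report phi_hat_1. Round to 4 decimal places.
\hat\phi_{1} = 0.8900

The Yule-Walker equations for an AR(p) process read, in matrix form,
  Gamma_p phi = r_p,   with   (Gamma_p)_{ij} = gamma(|i - j|),
                       (r_p)_i = gamma(i),   i,j = 1..p.
Substitute the sample gammas (Toeplitz matrix and right-hand side of size 1):
  Gamma_p = [[9.62]]
  r_p     = [8.5618]
With p = 1 this is the single equation gamma(0) phi_1 = gamma(1):
  phi_hat_1 = gamma(1) / gamma(0) = 8.5618 / 9.62 = 0.8900.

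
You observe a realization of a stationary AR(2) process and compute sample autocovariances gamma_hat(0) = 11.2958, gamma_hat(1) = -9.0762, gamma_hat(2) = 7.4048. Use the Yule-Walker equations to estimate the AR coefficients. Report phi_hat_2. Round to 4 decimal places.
\hat\phi_{2} = 0.0280

The Yule-Walker equations for an AR(p) process read, in matrix form,
  Gamma_p phi = r_p,   with   (Gamma_p)_{ij} = gamma(|i - j|),
                       (r_p)_i = gamma(i),   i,j = 1..p.
Substitute the sample gammas (Toeplitz matrix and right-hand side of size 2):
  Gamma_p = [[11.2958, -9.0762], [-9.0762, 11.2958]]
  r_p     = [-9.0762, 7.4048]
Written out:
  11.2958 phi_1 - 9.0762 phi_2 = -9.0762
  -9.0762 phi_1 + 11.2958 phi_2 = 7.4048
Solve by Cramer's rule:
  det = gamma(0)^2 - gamma(1)^2 = (11.2958)^2 - (-9.0762)^2 = 127.59509764 - 82.37740644 = 45.2176912
  phi_hat_1 = [gamma(1) gamma(0) - gamma(1) gamma(2)] / det = [(-9.0762)(11.2958) - (-9.0762)(7.4048)] / 45.2176912 = -35.3154942 / 45.2176912 = -0.781
  phi_hat_2 = [gamma(0) gamma(2) - gamma(1)^2] / det = [(11.2958)(7.4048) - (-9.0762)^2] / 45.2176912 = 1.2657334 / 45.2176912 = 0.028
So phi_hat = [-0.7810, 0.0280].
Therefore phi_hat_2 = 0.0280.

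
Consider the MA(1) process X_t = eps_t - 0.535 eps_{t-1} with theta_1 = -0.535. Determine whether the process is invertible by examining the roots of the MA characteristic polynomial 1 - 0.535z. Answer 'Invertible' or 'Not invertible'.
\text{Invertible}

The MA(q) characteristic polynomial is P(z) = 1 - 0.535z.
Invertibility requires all roots to lie outside the unit circle, i.e. |z| > 1 for every root.
This is linear in z: 1 + (-0.535) z = 0  =>  z = -1/(-0.535) = 1.869159,  |z| = 1.869159.
Moduli of all roots: 1.8692.
All moduli strictly greater than 1? Yes.
Verdict: Invertible.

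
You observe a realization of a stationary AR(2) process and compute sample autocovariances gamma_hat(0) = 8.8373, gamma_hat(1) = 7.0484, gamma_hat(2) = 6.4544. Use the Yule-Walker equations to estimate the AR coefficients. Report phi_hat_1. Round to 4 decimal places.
\hat\phi_{1} = 0.5910

The Yule-Walker equations for an AR(p) process read, in matrix form,
  Gamma_p phi = r_p,   with   (Gamma_p)_{ij} = gamma(|i - j|),
                       (r_p)_i = gamma(i),   i,j = 1..p.
Substitute the sample gammas (Toeplitz matrix and right-hand side of size 2):
  Gamma_p = [[8.8373, 7.0484], [7.0484, 8.8373]]
  r_p     = [7.0484, 6.4544]
Written out:
  8.8373 phi_1 + 7.0484 phi_2 = 7.0484
  7.0484 phi_1 + 8.8373 phi_2 = 6.4544
Solve by Cramer's rule:
  det = gamma(0)^2 - gamma(1)^2 = (8.8373)^2 - (7.0484)^2 = 78.09787129 - 49.67994256 = 28.41792873
  phi_hat_1 = [gamma(1) gamma(0) - gamma(1) gamma(2)] / det = [(7.0484)(8.8373) - (7.0484)(6.4544)] / 28.41792873 = 16.79563236 / 28.41792873 = 0.591
  phi_hat_2 = [gamma(0) gamma(2) - gamma(1)^2] / det = [(8.8373)(6.4544) - (7.0484)^2] / 28.41792873 = 7.35952656 / 28.41792873 = 0.259
So phi_hat = [0.5910, 0.2590].
Therefore phi_hat_1 = 0.5910.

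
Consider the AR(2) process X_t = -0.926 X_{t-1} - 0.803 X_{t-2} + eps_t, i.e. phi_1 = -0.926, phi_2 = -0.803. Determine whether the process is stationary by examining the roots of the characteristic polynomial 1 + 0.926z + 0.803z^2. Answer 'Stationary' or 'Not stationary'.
\text{Stationary}

The AR(p) characteristic polynomial is P(z) = 1 + 0.926z + 0.803z^2.
Stationarity requires all roots to lie outside the unit circle, i.e. |z| > 1 for every root.
Set 1 + (0.926) z + (0.803) z^2 = 0, i.e. a z^2 + b z + c = 0 with a = 0.803, b = 0.926, c = 1.
Discriminant D = b^2 - 4ac = (0.926)^2 - 4*(0.803)*1 = 0.857476 - (3.212) = -2.354524.
D < 0, so the roots are the complex-conjugate pair z = (-b +/- i sqrt(-D)) / (2a) = -0.5766 +/- 0.9554i.
For a conjugate pair |z|^2 = z * conj(z) = (product of roots) = c/a = 1/(0.803) = 1.24533, so |z| = sqrt(1.24533) = 1.1159 for both roots.
Moduli of all roots: 1.1159, 1.1159.
All moduli strictly greater than 1? Yes.
Verdict: Stationary.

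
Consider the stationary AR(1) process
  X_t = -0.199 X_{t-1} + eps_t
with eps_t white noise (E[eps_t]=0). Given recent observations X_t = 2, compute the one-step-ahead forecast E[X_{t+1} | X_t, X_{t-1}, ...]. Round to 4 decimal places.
E[X_{t+1} \mid \mathcal F_t] = -0.3980

For an AR(p) model X_t = c + sum_i phi_i X_{t-i} + eps_t, the
one-step-ahead conditional mean is
  E[X_{t+1} | X_t, ...] = c + sum_i phi_i X_{t+1-i}.
Substitute known values:
  E[X_{t+1} | ...] = (-0.199) * (2)
                   = -0.3980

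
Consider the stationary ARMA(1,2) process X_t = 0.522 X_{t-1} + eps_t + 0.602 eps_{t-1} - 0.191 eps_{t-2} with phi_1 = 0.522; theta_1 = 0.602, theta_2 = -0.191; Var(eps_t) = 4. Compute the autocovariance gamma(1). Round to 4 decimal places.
\gamma(1) = 6.7246

Multiply the model equation by X_{t-k} and take expectations. With theta_0 = psi_0 = 1 and psi_j the MA(infinity) weights, this gives
  gamma(k) - sum_i phi_i gamma(k-i) = c_k,
  c_k = sigma^2 * sum_{j=k..q} theta_j psi_{j-k}   (c_k = 0 for k > q),
using gamma(-m) = gamma(m).
psi-weights needed (psi_j = theta_j + sum_i phi_i psi_{j-i}):
  psi_1 = theta_1 + phi_1 = 0.602 + (0.522) = 1.124
  psi_2 = theta_2 + phi_1 psi_1 = -0.191 + (0.522)(1.124) = 0.395728
Right-hand sides:
  c_0 = sigma^2 (1 + theta_1 psi_1 + theta_2 psi_2) = 4 * (1 + (0.602)(1.124) + (-0.191)(0.395728)) = 4 * 1.601064 = 6.404256
  c_1 = sigma^2 (theta_1 + theta_2 psi_1) = 4 * (0.602 + (-0.191)(1.124)) = 1.549264
  c_2 = sigma^2 theta_2 = 4 * (-0.191) = -0.764
Equations for k = 0 and k = 1 (AR order 1):
  gamma(0) = phi_1 gamma(1) + c_0
  gamma(1) = phi_1 gamma(0) + c_1
Substituting the second into the first: gamma(0) (1 - phi_1^2) = c_0 + phi_1 c_1, so
  gamma(0) = (c_0 + phi_1 c_1) / (1 - phi_1^2) = (6.404256 + (0.522)(1.549264)) / (1 - (0.522)^2) = 7.212972 / 0.727516 = 9.91452.
  gamma(1) = phi_1 gamma(0) + c_1 = (0.522)(9.91452) + (1.549264) = 6.724643.
Therefore gamma(1) = 6.7246 (to 4 decimal places).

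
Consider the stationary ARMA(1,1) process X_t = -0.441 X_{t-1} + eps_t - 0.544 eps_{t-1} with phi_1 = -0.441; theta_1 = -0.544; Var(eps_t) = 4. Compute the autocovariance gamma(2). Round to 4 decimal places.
\gamma(2) = 2.6745

Multiply the model equation by X_{t-k} and take expectations. With theta_0 = psi_0 = 1 and psi_j the MA(infinity) weights, this gives
  gamma(k) - sum_i phi_i gamma(k-i) = c_k,
  c_k = sigma^2 * sum_{j=k..q} theta_j psi_{j-k}   (c_k = 0 for k > q),
using gamma(-m) = gamma(m).
psi-weights needed (psi_j = theta_j + sum_i phi_i psi_{j-i}):
  psi_1 = theta_1 + phi_1 = -0.544 + (-0.441) = -0.985
Right-hand sides:
  c_0 = sigma^2 (1 + theta_1 psi_1) = 4 * (1 + (-0.544)(-0.985)) = 4 * 1.53584 = 6.14336
  c_1 = sigma^2 theta_1 = 4 * (-0.544) = -2.176
  c_2 = 0
Equations for k = 0 and k = 1 (AR order 1):
  gamma(0) = phi_1 gamma(1) + c_0
  gamma(1) = phi_1 gamma(0) + c_1
Substituting the second into the first: gamma(0) (1 - phi_1^2) = c_0 + phi_1 c_1, so
  gamma(0) = (c_0 + phi_1 c_1) / (1 - phi_1^2) = (6.14336 + (-0.441)(-2.176)) / (1 - (-0.441)^2) = 7.102976 / 0.805519 = 8.817888.
  gamma(1) = phi_1 gamma(0) + c_1 = (-0.441)(8.817888) + (-2.176) = -6.064688.
For k = 2 (> q): gamma(2) = phi_1 gamma(1) = (-0.441)(-6.064688) = 2.674528.
Therefore gamma(2) = 2.6745 (to 4 decimal places).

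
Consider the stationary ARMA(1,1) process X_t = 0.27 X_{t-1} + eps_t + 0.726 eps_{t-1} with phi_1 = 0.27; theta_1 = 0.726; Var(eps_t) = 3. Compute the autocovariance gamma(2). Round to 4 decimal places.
\gamma(2) = 1.0408

Multiply the model equation by X_{t-k} and take expectations. With theta_0 = psi_0 = 1 and psi_j the MA(infinity) weights, this gives
  gamma(k) - sum_i phi_i gamma(k-i) = c_k,
  c_k = sigma^2 * sum_{j=k..q} theta_j psi_{j-k}   (c_k = 0 for k > q),
using gamma(-m) = gamma(m).
psi-weights needed (psi_j = theta_j + sum_i phi_i psi_{j-i}):
  psi_1 = theta_1 + phi_1 = 0.726 + (0.27) = 0.996
Right-hand sides:
  c_0 = sigma^2 (1 + theta_1 psi_1) = 3 * (1 + (0.726)(0.996)) = 3 * 1.723096 = 5.169288
  c_1 = sigma^2 theta_1 = 3 * (0.726) = 2.178
  c_2 = 0
Equations for k = 0 and k = 1 (AR order 1):
  gamma(0) = phi_1 gamma(1) + c_0
  gamma(1) = phi_1 gamma(0) + c_1
Substituting the second into the first: gamma(0) (1 - phi_1^2) = c_0 + phi_1 c_1, so
  gamma(0) = (c_0 + phi_1 c_1) / (1 - phi_1^2) = (5.169288 + (0.27)(2.178)) / (1 - (0.27)^2) = 5.757348 / 0.9271 = 6.210061.
  gamma(1) = phi_1 gamma(0) + c_1 = (0.27)(6.210061) + (2.178) = 3.854717.
For k = 2 (> q): gamma(2) = phi_1 gamma(1) = (0.27)(3.854717) = 1.040773.
Therefore gamma(2) = 1.0408 (to 4 decimal places).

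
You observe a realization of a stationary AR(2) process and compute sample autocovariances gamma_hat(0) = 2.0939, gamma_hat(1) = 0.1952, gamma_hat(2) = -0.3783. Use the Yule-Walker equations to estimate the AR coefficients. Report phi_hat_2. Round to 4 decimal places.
\hat\phi_{2} = -0.1910

The Yule-Walker equations for an AR(p) process read, in matrix form,
  Gamma_p phi = r_p,   with   (Gamma_p)_{ij} = gamma(|i - j|),
                       (r_p)_i = gamma(i),   i,j = 1..p.
Substitute the sample gammas (Toeplitz matrix and right-hand side of size 2):
  Gamma_p = [[2.0939, 0.1952], [0.1952, 2.0939]]
  r_p     = [0.1952, -0.3783]
Written out:
  2.0939 phi_1 + 0.1952 phi_2 = 0.1952
  0.1952 phi_1 + 2.0939 phi_2 = -0.3783
Solve by Cramer's rule:
  det = gamma(0)^2 - gamma(1)^2 = (2.0939)^2 - (0.1952)^2 = 4.38441721 - 0.03810304 = 4.34631417
  phi_hat_1 = [gamma(1) gamma(0) - gamma(1) gamma(2)] / det = [(0.1952)(2.0939) - (0.1952)(-0.3783)] / 4.34631417 = 0.48257344 / 4.34631417 = 0.111
  phi_hat_2 = [gamma(0) gamma(2) - gamma(1)^2] / det = [(2.0939)(-0.3783) - (0.1952)^2] / 4.34631417 = -0.83022541 / 4.34631417 = -0.191
So phi_hat = [0.1110, -0.1910].
Therefore phi_hat_2 = -0.1910.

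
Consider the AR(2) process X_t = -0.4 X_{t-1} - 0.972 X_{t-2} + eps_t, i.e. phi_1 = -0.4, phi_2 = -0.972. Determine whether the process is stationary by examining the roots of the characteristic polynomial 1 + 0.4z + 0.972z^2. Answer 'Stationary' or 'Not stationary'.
\text{Stationary}

The AR(p) characteristic polynomial is P(z) = 1 + 0.4z + 0.972z^2.
Stationarity requires all roots to lie outside the unit circle, i.e. |z| > 1 for every root.
Set 1 + (0.4) z + (0.972) z^2 = 0, i.e. a z^2 + b z + c = 0 with a = 0.972, b = 0.4, c = 1.
Discriminant D = b^2 - 4ac = (0.4)^2 - 4*(0.972)*1 = 0.16 - (3.888) = -3.728.
D < 0, so the roots are the complex-conjugate pair z = (-b +/- i sqrt(-D)) / (2a) = -0.2058 +/- 0.9932i.
For a conjugate pair |z|^2 = z * conj(z) = (product of roots) = c/a = 1/(0.972) = 1.028807, so |z| = sqrt(1.028807) = 1.0143 for both roots.
Moduli of all roots: 1.0143, 1.0143.
All moduli strictly greater than 1? Yes.
Verdict: Stationary.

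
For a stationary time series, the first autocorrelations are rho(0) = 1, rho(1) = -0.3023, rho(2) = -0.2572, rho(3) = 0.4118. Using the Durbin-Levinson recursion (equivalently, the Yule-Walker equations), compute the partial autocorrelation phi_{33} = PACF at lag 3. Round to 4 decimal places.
\phi_{33} = 0.2429

The PACF at lag k is phi_{kk}, the last component of the solution
to the Yule-Walker system G_k phi = r_k where
  (G_k)_{ij} = rho(|i - j|), (r_k)_i = rho(i), i,j = 1..k.
Equivalently, Durbin-Levinson gives phi_{kk} iteratively:
  phi_{11} = rho(1)
  phi_{kk} = [rho(k) - sum_{j=1..k-1} phi_{k-1,j} rho(k-j)]
            / [1 - sum_{j=1..k-1} phi_{k-1,j} rho(j)],
  phi_{k,j} = phi_{k-1,j} - phi_{kk} phi_{k-1,k-j},  j = 1..k-1.
Step k = 1:
  phi_11 = rho(1) = -0.3023.
Step k = 2:
  phi_22 = [rho(2) - phi_11 rho(1)] / [1 - phi_11 rho(1)] = [-0.2572 - (-0.3023)(-0.3023)] / [1 - (-0.3023)(-0.3023)]
         = -0.34858529 / 0.90861471 = -0.383645.
  Update: phi_21 = phi_11 - phi_22 phi_11 = -0.3023 - (-0.383645)(-0.3023) = -0.418276.
Step k = 3:
  phi_33 = [rho(3) - phi_21 rho(2) - phi_22 rho(1)] / [1 - phi_21 rho(1) - phi_22 rho(2)]
    numerator   = 0.4118 - (-0.418276)(-0.2572) - (-0.383645)(-0.3023) = 0.18824364
    denominator = 1 - (-0.418276)(-0.3023) - (-0.383645)(-0.2572) = 0.77488178
  phi_33 = 0.18824364 / 0.77488178 = 0.2429.
Therefore phi_{33} = 0.2429.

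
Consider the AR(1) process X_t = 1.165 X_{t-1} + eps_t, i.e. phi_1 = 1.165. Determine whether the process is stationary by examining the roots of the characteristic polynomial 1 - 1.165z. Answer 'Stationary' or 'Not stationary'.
\text{Not stationary}

The AR(p) characteristic polynomial is P(z) = 1 - 1.165z.
Stationarity requires all roots to lie outside the unit circle, i.e. |z| > 1 for every root.
This is linear in z: 1 + (-1.165) z = 0  =>  z = -1/(-1.165) = 0.858369,  |z| = 0.858369.
Moduli of all roots: 0.8584.
All moduli strictly greater than 1? No.
Verdict: Not stationary.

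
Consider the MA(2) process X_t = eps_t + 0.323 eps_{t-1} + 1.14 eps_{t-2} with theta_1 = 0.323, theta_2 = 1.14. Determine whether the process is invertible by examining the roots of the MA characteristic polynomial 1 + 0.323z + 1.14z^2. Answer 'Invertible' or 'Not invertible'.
\text{Not invertible}

The MA(q) characteristic polynomial is P(z) = 1 + 0.323z + 1.14z^2.
Invertibility requires all roots to lie outside the unit circle, i.e. |z| > 1 for every root.
Set 1 + (0.323) z + (1.14) z^2 = 0, i.e. a z^2 + b z + c = 0 with a = 1.14, b = 0.323, c = 1.
Discriminant D = b^2 - 4ac = (0.323)^2 - 4*(1.14)*1 = 0.104329 - (4.56) = -4.455671.
D < 0, so the roots are the complex-conjugate pair z = (-b +/- i sqrt(-D)) / (2a) = -0.1417 +/- 0.9258i.
For a conjugate pair |z|^2 = z * conj(z) = (product of roots) = c/a = 1/(1.14) = 0.877193, so |z| = sqrt(0.877193) = 0.9366 for both roots.
Moduli of all roots: 0.9366, 0.9366.
All moduli strictly greater than 1? No.
Verdict: Not invertible.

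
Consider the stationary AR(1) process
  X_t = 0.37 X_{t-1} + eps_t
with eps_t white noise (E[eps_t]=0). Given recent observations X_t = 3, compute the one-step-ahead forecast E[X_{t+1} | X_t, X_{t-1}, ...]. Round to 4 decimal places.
E[X_{t+1} \mid \mathcal F_t] = 1.1100

For an AR(p) model X_t = c + sum_i phi_i X_{t-i} + eps_t, the
one-step-ahead conditional mean is
  E[X_{t+1} | X_t, ...] = c + sum_i phi_i X_{t+1-i}.
Substitute known values:
  E[X_{t+1} | ...] = (0.37) * (3)
                   = 1.1100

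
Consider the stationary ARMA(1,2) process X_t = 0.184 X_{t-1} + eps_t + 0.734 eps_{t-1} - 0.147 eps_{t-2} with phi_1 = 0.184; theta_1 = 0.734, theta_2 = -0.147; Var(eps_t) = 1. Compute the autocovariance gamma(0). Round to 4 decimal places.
\gamma(0) = 1.8432

Multiply the model equation by X_{t-k} and take expectations. With theta_0 = psi_0 = 1 and psi_j the MA(infinity) weights, this gives
  gamma(k) - sum_i phi_i gamma(k-i) = c_k,
  c_k = sigma^2 * sum_{j=k..q} theta_j psi_{j-k}   (c_k = 0 for k > q),
using gamma(-m) = gamma(m).
psi-weights needed (psi_j = theta_j + sum_i phi_i psi_{j-i}):
  psi_1 = theta_1 + phi_1 = 0.734 + (0.184) = 0.918
  psi_2 = theta_2 + phi_1 psi_1 = -0.147 + (0.184)(0.918) = 0.021912
Right-hand sides:
  c_0 = sigma^2 (1 + theta_1 psi_1 + theta_2 psi_2) = 1 * (1 + (0.734)(0.918) + (-0.147)(0.021912)) = 1 * 1.670591 = 1.670591
  c_1 = sigma^2 (theta_1 + theta_2 psi_1) = 1 * (0.734 + (-0.147)(0.918)) = 0.599054
  c_2 = sigma^2 theta_2 = 1 * (-0.147) = -0.147
Equations for k = 0 and k = 1 (AR order 1):
  gamma(0) = phi_1 gamma(1) + c_0
  gamma(1) = phi_1 gamma(0) + c_1
Substituting the second into the first: gamma(0) (1 - phi_1^2) = c_0 + phi_1 c_1, so
  gamma(0) = (c_0 + phi_1 c_1) / (1 - phi_1^2) = (1.670591 + (0.184)(0.599054)) / (1 - (0.184)^2) = 1.780817 / 0.966144 = 1.843221.
Therefore gamma(0) = 1.8432 (to 4 decimal places).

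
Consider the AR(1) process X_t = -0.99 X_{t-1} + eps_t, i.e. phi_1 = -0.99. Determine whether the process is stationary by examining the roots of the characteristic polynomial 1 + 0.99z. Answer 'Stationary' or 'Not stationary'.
\text{Stationary}

The AR(p) characteristic polynomial is P(z) = 1 + 0.99z.
Stationarity requires all roots to lie outside the unit circle, i.e. |z| > 1 for every root.
This is linear in z: 1 + (0.99) z = 0  =>  z = -1/(0.99) = -1.010101,  |z| = 1.010101.
Moduli of all roots: 1.0101.
All moduli strictly greater than 1? Yes.
Verdict: Stationary.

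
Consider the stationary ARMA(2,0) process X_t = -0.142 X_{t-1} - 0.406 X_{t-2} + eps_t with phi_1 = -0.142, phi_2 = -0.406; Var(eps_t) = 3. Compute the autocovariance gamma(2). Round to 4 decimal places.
\gamma(2) = -1.4214

Multiply the model equation by X_{t-k} and take expectations. With theta_0 = psi_0 = 1 and psi_j the MA(infinity) weights, this gives
  gamma(k) - sum_i phi_i gamma(k-i) = c_k,
  c_k = sigma^2 * sum_{j=k..q} theta_j psi_{j-k}   (c_k = 0 for k > q),
using gamma(-m) = gamma(m).
Pure AR (q = 0): c_0 = sigma^2 = 3, c_k = 0 for k >= 1.
Equations for k = 0, 1, 2 (AR order 2, c_2 = 0):
  (E0) gamma(0) = phi_1 gamma(1) + phi_2 gamma(2) + c_0
  (E1) gamma(1) = phi_1 gamma(0) + phi_2 gamma(1) + c_1
  (E2) gamma(2) = phi_1 gamma(1) + phi_2 gamma(0)
From (E1): gamma(1) = A gamma(0) + B with
  A = phi_1 / (1 - phi_2) = -0.142 / 1.406 = -0.100996,   B = c_1 / (1 - phi_2) = 0 / 1.406 = 0.
Insert (E2) into (E0): gamma(0) (1 - phi_2^2) = phi_1 (1 + phi_2) gamma(1) + c_0.
  phi_1 (1 + phi_2) = (-0.142)(0.594) = -0.084348,   1 - phi_2^2 = 0.835164.
Replace gamma(1) by A gamma(0) + B and collect gamma(0):
  gamma(0) [0.835164 - (-0.084348)(-0.100996)] = c_0 = 3
  gamma(0) * 0.826645 = 3
  gamma(0) = 3 / 0.826645 = 3.629126.
  gamma(1) = A gamma(0) = (-0.100996)(3.629126) = -0.366526.
  gamma(2) = phi_1 gamma(1) + phi_2 gamma(0) = (-0.142)(-0.366526) + (-0.406)(3.629126) = -1.421379.
Therefore gamma(2) = -1.4214 (to 4 decimal places).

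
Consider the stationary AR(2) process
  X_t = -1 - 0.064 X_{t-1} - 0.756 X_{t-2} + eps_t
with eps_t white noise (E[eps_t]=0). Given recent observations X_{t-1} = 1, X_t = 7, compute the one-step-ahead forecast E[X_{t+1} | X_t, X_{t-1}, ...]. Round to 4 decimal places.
E[X_{t+1} \mid \mathcal F_t] = -2.2040

For an AR(p) model X_t = c + sum_i phi_i X_{t-i} + eps_t, the
one-step-ahead conditional mean is
  E[X_{t+1} | X_t, ...] = c + sum_i phi_i X_{t+1-i}.
Substitute known values:
  E[X_{t+1} | ...] = -1 + (-0.064) * (7) + (-0.756) * (1)
                   = -2.2040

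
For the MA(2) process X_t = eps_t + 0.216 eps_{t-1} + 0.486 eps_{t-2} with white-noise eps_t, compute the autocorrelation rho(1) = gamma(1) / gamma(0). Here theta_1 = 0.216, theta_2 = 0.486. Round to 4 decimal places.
\rho(1) = 0.2502

For an MA(q) process with theta_0 = 1, the autocovariance is
  gamma(k) = sigma^2 * sum_{i=0..q-k} theta_i * theta_{i+k},
and rho(k) = gamma(k) / gamma(0). Sigma^2 cancels.
  numerator   = (1)*(0.216) + (0.216)*(0.486) = 0.320976.
  denominator = (1)^2 + (0.216)^2 + (0.486)^2 = 1.282852.
  rho(1) = 0.320976 / 1.282852 = 0.2502.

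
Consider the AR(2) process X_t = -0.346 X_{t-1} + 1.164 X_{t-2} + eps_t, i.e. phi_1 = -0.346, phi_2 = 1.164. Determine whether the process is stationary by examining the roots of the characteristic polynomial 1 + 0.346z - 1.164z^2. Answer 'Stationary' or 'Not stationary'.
\text{Not stationary}

The AR(p) characteristic polynomial is P(z) = 1 + 0.346z - 1.164z^2.
Stationarity requires all roots to lie outside the unit circle, i.e. |z| > 1 for every root.
Set 1 + (0.346) z + (-1.164) z^2 = 0, i.e. a z^2 + b z + c = 0 with a = -1.164, b = 0.346, c = 1.
Discriminant D = b^2 - 4ac = (0.346)^2 - 4*(-1.164)*1 = 0.119716 - (-4.656) = 4.775716.
D >= 0, so the roots are real: z = (-b +/- sqrt(D)) / (2a) = (-0.346 +/- 2.185341) / (-2.328).
  z_1 = (-0.346 + 2.185341) / (-2.328) = -0.7901,   |z_1| = 0.7901.
  z_2 = (-0.346 - 2.185341) / (-2.328) = 1.0873,   |z_2| = 1.0873.
Moduli of all roots: 0.7901, 1.0873.
All moduli strictly greater than 1? No.
Verdict: Not stationary.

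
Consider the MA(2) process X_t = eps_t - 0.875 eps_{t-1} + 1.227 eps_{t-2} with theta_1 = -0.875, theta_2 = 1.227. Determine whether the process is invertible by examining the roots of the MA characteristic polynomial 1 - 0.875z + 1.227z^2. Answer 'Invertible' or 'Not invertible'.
\text{Not invertible}

The MA(q) characteristic polynomial is P(z) = 1 - 0.875z + 1.227z^2.
Invertibility requires all roots to lie outside the unit circle, i.e. |z| > 1 for every root.
Set 1 + (-0.875) z + (1.227) z^2 = 0, i.e. a z^2 + b z + c = 0 with a = 1.227, b = -0.875, c = 1.
Discriminant D = b^2 - 4ac = (-0.875)^2 - 4*(1.227)*1 = 0.765625 - (4.908) = -4.142375.
D < 0, so the roots are the complex-conjugate pair z = (-b +/- i sqrt(-D)) / (2a) = 0.3566 +/- 0.8294i.
For a conjugate pair |z|^2 = z * conj(z) = (product of roots) = c/a = 1/(1.227) = 0.814996, so |z| = sqrt(0.814996) = 0.9028 for both roots.
Moduli of all roots: 0.9028, 0.9028.
All moduli strictly greater than 1? No.
Verdict: Not invertible.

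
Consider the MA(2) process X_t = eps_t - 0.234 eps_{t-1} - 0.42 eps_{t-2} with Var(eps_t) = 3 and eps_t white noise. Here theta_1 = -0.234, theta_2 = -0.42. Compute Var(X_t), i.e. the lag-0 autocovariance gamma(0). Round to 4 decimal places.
\gamma(0) = 3.6935

For an MA(q) process X_t = eps_t + sum_i theta_i eps_{t-i} with
Var(eps_t) = sigma^2, the variance is
  gamma(0) = sigma^2 * (1 + sum_i theta_i^2).
  sum_i theta_i^2 = (-0.234)^2 + (-0.42)^2 = 0.054756 + 0.1764 = 0.231156.
  gamma(0) = 3 * (1 + 0.231156) = 3 * 1.231156 = 3.693468, which rounds to 3.6935.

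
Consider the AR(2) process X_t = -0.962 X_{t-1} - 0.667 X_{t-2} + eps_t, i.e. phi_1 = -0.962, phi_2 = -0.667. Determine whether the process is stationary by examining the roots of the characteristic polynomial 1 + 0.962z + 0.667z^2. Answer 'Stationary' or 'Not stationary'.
\text{Stationary}

The AR(p) characteristic polynomial is P(z) = 1 + 0.962z + 0.667z^2.
Stationarity requires all roots to lie outside the unit circle, i.e. |z| > 1 for every root.
Set 1 + (0.962) z + (0.667) z^2 = 0, i.e. a z^2 + b z + c = 0 with a = 0.667, b = 0.962, c = 1.
Discriminant D = b^2 - 4ac = (0.962)^2 - 4*(0.667)*1 = 0.925444 - (2.668) = -1.742556.
D < 0, so the roots are the complex-conjugate pair z = (-b +/- i sqrt(-D)) / (2a) = -0.7211 +/- 0.9895i.
For a conjugate pair |z|^2 = z * conj(z) = (product of roots) = c/a = 1/(0.667) = 1.49925, so |z| = sqrt(1.49925) = 1.2244 for both roots.
Moduli of all roots: 1.2244, 1.2244.
All moduli strictly greater than 1? Yes.
Verdict: Stationary.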